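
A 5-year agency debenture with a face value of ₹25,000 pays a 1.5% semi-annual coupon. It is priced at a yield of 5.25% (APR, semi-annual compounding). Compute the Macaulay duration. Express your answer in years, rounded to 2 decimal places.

4.82 years

Periodic yield y = 0.02625. Discount each cash flow and weight by its period:
  t   CF        PV=CF/(1+0.02625)^t    t·PV
  1       187.50       182.7040       182.7040
  2       187.50       178.0307       356.0614
  3       187.50       173.4769       520.4308
  4       187.50       169.0397       676.1586
  5       187.50       164.7159       823.5793
  6       187.50       160.5027       963.0160
  7       187.50       156.3972     1,094.7807
  8       187.50       152.3968     1,219.1746
  9       187.50       148.4987     1,336.4886
  10   25,187.50    19,438.0799   194,380.7987
  Σ                 20,923.8425   201,553.1927
Price P = Σ PV = 20,923.8425.
Macaulay duration = Σ(t·PV) / P = 201,553.1927 / 20,923.8425 = 9.63270 half-year periods.
In years: 9.63270 / 2 = 4.81635 years.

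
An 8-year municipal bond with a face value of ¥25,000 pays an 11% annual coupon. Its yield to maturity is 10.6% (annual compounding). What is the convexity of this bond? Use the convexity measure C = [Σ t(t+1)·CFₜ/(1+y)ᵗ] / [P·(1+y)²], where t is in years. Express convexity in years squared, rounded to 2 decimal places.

37.19

With y = 0.106:
  t   CF        PV=CF/(1+0.106)^t    t·PV        t(t+1)·PV
  1     2,750.00     2,486.4376     2,486.4376       4,972.8752
  2     2,750.00     2,248.1353     4,496.2705      13,488.8116
  3     2,750.00     2,032.6720     6,098.0161      24,392.0645
  4     2,750.00     1,837.8590     7,351.4359      36,757.1797
  5     2,750.00     1,661.7170     8,308.5849      49,851.5096
  6     2,750.00     1,502.4566     9,014.7395      63,103.1766
  7     2,750.00     1,358.4598     9,509.2189      76,073.7512
  8    27,750.00    12,394.2991    99,154.3927     892,389.5339
  Σ                 25,522.0364   146,419.0962   1,161,028.9023
P = 25,522.0364.
Convexity = Σ t(t+1)·PV / [P·(1+y)²] = 1,161,028.9023 / (25,522.0364 × 1.223236) = 37.18925.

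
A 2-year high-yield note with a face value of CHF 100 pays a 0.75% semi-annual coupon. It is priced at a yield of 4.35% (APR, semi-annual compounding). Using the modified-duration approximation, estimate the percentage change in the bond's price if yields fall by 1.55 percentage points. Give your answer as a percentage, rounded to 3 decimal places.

Periodic yield y = 0.02175. Modified duration first:
  t   CF        PV=CF/(1+0.02175)^t    t·PV
  1        0.375         0.3670         0.3670
  2        0.375         0.3592         0.7184
  3        0.375         0.3516         1.0547
  4      100.375        92.0973       368.3893
  Σ                     93.1751       370.5294
P = 93.1751; D_Mac = 3.97670 half-year periods = 1.98835 yrs; D_mod = 1.98835/(1+0.02175) = 1.94602 yrs.
ΔP/P ≈ -D_mod · Δy = -1.94602 × (-0.0155) = +0.030163 = +3.0163%.

+3.016%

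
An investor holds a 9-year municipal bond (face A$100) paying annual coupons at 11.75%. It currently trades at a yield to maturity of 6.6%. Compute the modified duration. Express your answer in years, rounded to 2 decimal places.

Periodic yield y = 0.066. First find Macaulay duration:
  t   CF        PV=CF/(1+0.066)^t    t·PV
  1        11.75        11.0225        11.0225
  2        11.75        10.3401        20.6801
  3        11.75         9.6999        29.0996
  4        11.75         9.0993        36.3973
  5        11.75         8.5359        42.6797
  6        11.75         8.0075        48.0447
  7        11.75         7.5117        52.5818
  8        11.75         7.0466        56.3729
  9       111.75        62.8684       565.8160
  Σ                    134.1319       862.6947
P = 134.1319; Macaulay duration = 862.6947 / 134.1319 = 6.43169 years.
Modified duration = D_Mac / (1 + y) = 6.43169 / 1.066 = 6.03348 years.

6.03 years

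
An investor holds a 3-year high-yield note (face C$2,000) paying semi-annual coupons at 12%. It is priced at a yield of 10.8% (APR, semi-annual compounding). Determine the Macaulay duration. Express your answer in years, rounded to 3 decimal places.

Periodic yield y = 0.054. Discount each cash flow and weight by its period:
  t   CF        PV=CF/(1+0.054)^t    t·PV
  1       120.00       113.8520       113.8520
  2       120.00       108.0190       216.0379
  3       120.00       102.4848       307.4544
  4       120.00        97.2341       388.9366
  5       120.00        92.2525       461.2626
  6     2,120.00     1,546.2944     9,277.7667
  Σ                  2,060.1369    10,765.3101
Price P = Σ PV = 2,060.1369.
Macaulay duration = Σ(t·PV) / P = 10,765.3101 / 2,060.1369 = 5.22553 half-year periods.
In years: 5.22553 / 2 = 2.61277 years.

2.613 years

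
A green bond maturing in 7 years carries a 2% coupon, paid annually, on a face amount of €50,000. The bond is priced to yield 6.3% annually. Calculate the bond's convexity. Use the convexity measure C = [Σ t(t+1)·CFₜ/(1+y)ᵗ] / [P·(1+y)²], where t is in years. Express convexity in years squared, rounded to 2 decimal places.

45.18

With y = 0.063:
  t   CF        PV=CF/(1+0.063)^t    t·PV        t(t+1)·PV
  1     1,000.00       940.7338       940.7338       1,881.4675
  2     1,000.00       884.9800     1,769.9601       5,309.8802
  3     1,000.00       832.5306     2,497.5918       9,990.3672
  4     1,000.00       783.1897     3,132.7586      15,663.7931
  5     1,000.00       736.7730     3,683.8648      22,103.1887
  6     1,000.00       693.1072     4,158.6432      29,110.5026
  7    51,000.00    33,253.4971   232,774.4796   1,862,195.8370
  Σ                 38,124.8113   248,958.0319   1,946,255.0364
P = 38,124.8113.
Convexity = Σ t(t+1)·PV / [P·(1+y)²] = 1,946,255.0364 / (38,124.8113 × 1.129969) = 45.17785.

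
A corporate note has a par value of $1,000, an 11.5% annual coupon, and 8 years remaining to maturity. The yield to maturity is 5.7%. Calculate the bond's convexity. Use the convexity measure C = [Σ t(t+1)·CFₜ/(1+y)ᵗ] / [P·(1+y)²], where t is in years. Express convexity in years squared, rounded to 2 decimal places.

With y = 0.057:
  t   CF        PV=CF/(1+0.057)^t    t·PV        t(t+1)·PV
  1       115.00       108.7985       108.7985         217.5970
  2       115.00       102.9314       205.8628         617.5884
  3       115.00        97.3807       292.1421       1,168.5684
  4       115.00        92.1293       368.5173       1,842.5865
  5       115.00        87.1611       435.8057       2,614.8342
  6       115.00        82.4609       494.7652       3,463.3566
  7       115.00        78.0141       546.0985       4,368.7879
  8     1,115.00       715.6076     5,724.8611      51,523.7501
  Σ                  1,364.4836     8,176.8512      65,817.0690
P = 1,364.4836.
Convexity = Σ t(t+1)·PV / [P·(1+y)²] = 65,817.0690 / (1,364.4836 × 1.117249) = 43.17380.

43.17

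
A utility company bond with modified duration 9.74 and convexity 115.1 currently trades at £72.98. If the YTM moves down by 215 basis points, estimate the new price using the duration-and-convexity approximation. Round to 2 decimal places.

Duration effect: -D_mod·Δy = -9.74 × (-0.0215) = +0.209410
Convexity effect: ½·C·(Δy)² = 0.5 × 115.1 × (-0.0215)² = +0.0266024875
ΔP/P ≈ +0.209410 + 0.0266024875 = +0.2360124875
New price ≈ 72.98 × (1 + 0.2360124875) = 90.20419133775.

£90.20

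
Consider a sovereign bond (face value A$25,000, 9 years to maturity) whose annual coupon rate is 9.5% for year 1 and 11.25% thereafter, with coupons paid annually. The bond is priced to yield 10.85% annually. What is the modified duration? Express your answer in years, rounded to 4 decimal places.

Periodic yield y = 0.1085. First find Macaulay duration:
  t   CF        PV=CF/(1+0.1085)^t    t·PV
  1     2,375.00     2,142.5350     2,142.5350
  2     2,812.50     2,288.8700     4,577.7401
  3     2,812.50     2,064.8354     6,194.5062
  4     2,812.50     1,862.7293     7,450.9171
  5     2,812.50     1,680.4053     8,402.0265
  6     2,812.50     1,515.9272     9,095.5632
  7     2,812.50     1,367.5482     9,572.8375
  8     2,812.50     1,233.6926     9,869.5406
  9    27,812.50    11,005.7274    99,051.5465
  Σ                 25,162.2704   156,357.2128
P = 25,162.2704; Macaulay duration = 156,357.2128 / 25,162.2704 = 6.21395 years.
Modified duration = D_Mac / (1 + y) = 6.21395 / 1.1085 = 5.60573 years.

5.6057 years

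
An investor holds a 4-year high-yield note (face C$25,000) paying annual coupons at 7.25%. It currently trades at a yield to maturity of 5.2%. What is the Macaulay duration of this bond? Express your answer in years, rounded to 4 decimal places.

Periodic yield y = 0.052. Discount each cash flow and weight by its year:
  t   CF        PV=CF/(1+0.052)^t    t·PV
  1     1,812.50     1,722.9087     1,722.9087
  2     1,812.50     1,637.7460     3,275.4919
  3     1,812.50     1,556.7927     4,670.3782
  4    26,812.50    21,891.4410    87,565.7641
  Σ                 26,808.8885    97,234.5429
Price P = Σ PV = 26,808.8885.
Macaulay duration = Σ(t·PV) / P = 97,234.5429 / 26,808.8885 = 3.62695 years.

3.6270 years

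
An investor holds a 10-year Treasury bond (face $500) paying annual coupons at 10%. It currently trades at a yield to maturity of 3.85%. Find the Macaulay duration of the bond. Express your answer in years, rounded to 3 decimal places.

Periodic yield y = 0.0385. Discount each cash flow and weight by its year:
  t   CF        PV=CF/(1+0.0385)^t    t·PV
  1        50.00        48.1464        48.1464
  2        50.00        46.3614        92.7229
  3        50.00        44.6427       133.9281
  4        50.00        42.9877       171.9507
  5        50.00        41.3940       206.9700
  6        50.00        39.8594       239.1565
  7        50.00        38.3817       268.6721
  8        50.00        36.9588       295.6705
  9        50.00        35.5886       320.2978
  10      550.00       376.9621     3,769.6209
  Σ                    751.2829     5,547.1360
Price P = Σ PV = 751.2829.
Macaulay duration = Σ(t·PV) / P = 5,547.1360 / 751.2829 = 7.38355 years.

7.384 years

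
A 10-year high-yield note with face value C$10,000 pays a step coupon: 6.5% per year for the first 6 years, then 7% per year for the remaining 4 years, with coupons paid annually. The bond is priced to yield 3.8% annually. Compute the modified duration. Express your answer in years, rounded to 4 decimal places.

Periodic yield y = 0.038. First find Macaulay duration:
  t   CF        PV=CF/(1+0.038)^t    t·PV
  1       650.00       626.2042       626.2042
  2       650.00       603.2796     1,206.5592
  3       650.00       581.1942     1,743.5827
  4       650.00       559.9174     2,239.6695
  5       650.00       539.4194     2,697.0972
  6       650.00       519.6719     3,118.0314
  7       700.00       539.1586     3,774.1104
  8       700.00       519.4207     4,155.3652
  9       700.00       500.4053     4,503.6473
  10   10,700.00     7,369.0286    73,690.2861
  Σ                 12,357.6999    97,754.5532
P = 12,357.6999; Macaulay duration = 97,754.5532 / 12,357.6999 = 7.91042 years.
Modified duration = D_Mac / (1 + y) = 7.91042 / 1.038 = 7.62083 years.

7.6208 years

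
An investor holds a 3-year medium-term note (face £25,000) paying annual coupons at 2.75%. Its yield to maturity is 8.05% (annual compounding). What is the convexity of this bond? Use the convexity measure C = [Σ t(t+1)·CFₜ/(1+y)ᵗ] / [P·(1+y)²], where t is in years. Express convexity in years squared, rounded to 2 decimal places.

9.89

With y = 0.0805:
  t   CF        PV=CF/(1+0.0805)^t    t·PV        t(t+1)·PV
  1       687.50       636.2795       636.2795       1,272.5590
  2       687.50       588.8751     1,177.7501       3,533.2503
  3    25,687.50    20,363.2703    61,089.8108     244,359.2433
  Σ                 21,588.4248    62,903.8404     249,165.0527
P = 21,588.4248.
Convexity = Σ t(t+1)·PV / [P·(1+y)²] = 249,165.0527 / (21,588.4248 × 1.167480) = 9.88591.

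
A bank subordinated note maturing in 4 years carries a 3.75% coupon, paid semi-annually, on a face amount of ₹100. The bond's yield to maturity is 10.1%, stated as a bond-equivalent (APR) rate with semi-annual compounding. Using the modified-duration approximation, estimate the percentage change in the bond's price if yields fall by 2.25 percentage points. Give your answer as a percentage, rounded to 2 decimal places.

+7.96%

Periodic yield y = 0.0505. Modified duration first:
  t   CF        PV=CF/(1+0.0505)^t    t·PV
  1        1.875         1.7849         1.7849
  2        1.875         1.6991         3.3981
  3        1.875         1.6174         4.8522
  4        1.875         1.5396         6.1585
  5        1.875         1.4656         7.3281
  6        1.875         1.3952         8.3710
  7        1.875         1.3281         9.2967
  8      101.875        68.6909       549.5272
  Σ                     79.5207       590.7166
P = 79.5207; D_Mac = 7.42846 half-year periods = 3.71423 yrs; D_mod = 3.71423/(1+0.0505) = 3.53568 yrs.
ΔP/P ≈ -D_mod · Δy = -3.53568 × (-0.0225) = +0.079553 = +7.9553%.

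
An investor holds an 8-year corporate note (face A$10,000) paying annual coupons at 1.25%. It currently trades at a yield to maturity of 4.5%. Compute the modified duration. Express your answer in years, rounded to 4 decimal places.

7.2809 years

Periodic yield y = 0.045. First find Macaulay duration:
  t   CF        PV=CF/(1+0.045)^t    t·PV
  1       125.00       119.6172       119.6172
  2       125.00       114.4662       228.9325
  3       125.00       109.5371       328.6112
  4       125.00       104.8202       419.2807
  5       125.00       100.3064       501.5319
  6       125.00        95.9870       575.9218
  7       125.00        91.8536       642.9749
  8    10,125.00     7,119.7494    56,957.9953
  Σ                  7,856.3370    59,774.8655
P = 7,856.3370; Macaulay duration = 59,774.8655 / 7,856.3370 = 7.60849 years.
Modified duration = D_Mac / (1 + y) = 7.60849 / 1.045 = 7.28085 years.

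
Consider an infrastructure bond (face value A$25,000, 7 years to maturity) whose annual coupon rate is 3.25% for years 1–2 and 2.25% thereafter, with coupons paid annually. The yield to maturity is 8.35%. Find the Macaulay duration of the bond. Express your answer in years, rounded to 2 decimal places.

Periodic yield y = 0.0835. Discount each cash flow and weight by its year:
  t   CF        PV=CF/(1+0.0835)^t    t·PV
  1       812.50       749.8846       749.8846
  2       812.50       692.0947     1,384.1894
  3       562.50       442.2174     1,326.6521
  4       562.50       408.1378     1,632.5514
  5       562.50       376.6847     1,883.4234
  6       562.50       347.6554     2,085.9327
  7    25,562.50    14,581.4568   102,070.1977
  Σ                 17,598.1315   111,132.8312
Price P = Σ PV = 17,598.1315.
Macaulay duration = Σ(t·PV) / P = 111,132.8312 / 17,598.1315 = 6.31504 years.

6.32 years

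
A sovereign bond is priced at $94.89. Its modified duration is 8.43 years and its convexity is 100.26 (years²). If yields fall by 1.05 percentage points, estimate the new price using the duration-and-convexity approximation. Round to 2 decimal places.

$103.81

Duration effect: -D_mod·Δy = -8.43 × (-0.0105) = +0.088515
Convexity effect: ½·C·(Δy)² = 0.5 × 100.26 × (-0.0105)² = +0.0055268325
ΔP/P ≈ +0.088515 + 0.0055268325 = +0.0940418325
New price ≈ 94.89 × (1 + 0.0940418325) = 103.813629485925.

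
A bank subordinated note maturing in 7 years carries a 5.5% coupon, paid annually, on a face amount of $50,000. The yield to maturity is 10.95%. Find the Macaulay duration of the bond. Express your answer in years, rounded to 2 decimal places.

5.81 years

Periodic yield y = 0.1095. Discount each cash flow and weight by its year:
  t   CF        PV=CF/(1+0.1095)^t    t·PV
  1     2,750.00     2,478.5940     2,478.5940
  2     2,750.00     2,233.9738     4,467.9477
  3     2,750.00     2,013.4960     6,040.4880
  4     2,750.00     1,814.7778     7,259.1114
  5     2,750.00     1,635.6718     8,178.3589
  6     2,750.00     1,474.2423     8,845.4535
  7    52,750.00    25,487.7394   178,414.1758
  Σ                 37,138.4951   215,684.1292
Price P = Σ PV = 37,138.4951.
Macaulay duration = Σ(t·PV) / P = 215,684.1292 / 37,138.4951 = 5.80756 years.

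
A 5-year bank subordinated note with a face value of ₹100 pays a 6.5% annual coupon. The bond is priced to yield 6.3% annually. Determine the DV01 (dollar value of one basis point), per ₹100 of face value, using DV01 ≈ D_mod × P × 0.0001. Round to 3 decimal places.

₹0.042

Periodic yield y = 0.063.
  t   CF        PV=CF/(1+0.063)^t    t·PV
  1         6.50         6.1148         6.1148
  2         6.50         5.7524        11.5047
  3         6.50         5.4114        16.2343
  4         6.50         5.0907        20.3629
  5       106.50        78.4663       392.3316
  Σ                    100.8356       446.5484
P = 100.8356; D_Mac = 4.42848 yrs; D_mod = 4.16602 yrs.
DV01 ≈ 4.16602 × 100.8356 × 0.0001 = 0.042008.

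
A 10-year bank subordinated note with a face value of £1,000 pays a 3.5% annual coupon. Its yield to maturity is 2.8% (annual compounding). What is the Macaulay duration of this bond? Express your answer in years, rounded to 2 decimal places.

Periodic yield y = 0.028. Discount each cash flow and weight by its year:
  t   CF        PV=CF/(1+0.028)^t    t·PV
  1        35.00        34.0467        34.0467
  2        35.00        33.1194        66.2387
  3        35.00        32.2173        96.6518
  4        35.00        31.3398       125.3590
  5        35.00        30.4861       152.4307
  6        35.00        29.6558       177.9347
  7        35.00        28.8480       201.9362
  8        35.00        28.0623       224.4983
  9        35.00        27.2979       245.6815
  10    1,035.00       785.2523     7,852.5227
  Σ                  1,060.3255     9,177.3005
Price P = Σ PV = 1,060.3255.
Macaulay duration = Σ(t·PV) / P = 9,177.3005 / 1,060.3255 = 8.65517 years.

8.66 years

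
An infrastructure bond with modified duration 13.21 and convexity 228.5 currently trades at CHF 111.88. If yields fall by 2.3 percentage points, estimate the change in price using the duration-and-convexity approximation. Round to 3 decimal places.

Duration effect: -D_mod·Δy = -13.21 × (-0.023) = +0.303830
Convexity effect: ½·C·(Δy)² = 0.5 × 228.5 × (-0.023)² = +0.06043825
ΔP/P ≈ +0.303830 + 0.06043825 = +0.36426825
ΔP ≈ 111.88 × (+0.36426825) = +40.75433181.

+CHF 40.754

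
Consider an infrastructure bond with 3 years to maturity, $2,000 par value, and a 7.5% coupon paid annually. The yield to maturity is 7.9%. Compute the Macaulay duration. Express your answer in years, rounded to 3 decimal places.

Periodic yield y = 0.079. Discount each cash flow and weight by its year:
  t   CF        PV=CF/(1+0.079)^t    t·PV
  1       150.00       139.0176       139.0176
  2       150.00       128.8393       257.6786
  3     2,150.00     1,711.4891     5,134.4672
  Σ                  1,979.3460     5,531.1634
Price P = Σ PV = 1,979.3460.
Macaulay duration = Σ(t·PV) / P = 5,531.1634 / 1,979.3460 = 2.79444 years.

2.794 years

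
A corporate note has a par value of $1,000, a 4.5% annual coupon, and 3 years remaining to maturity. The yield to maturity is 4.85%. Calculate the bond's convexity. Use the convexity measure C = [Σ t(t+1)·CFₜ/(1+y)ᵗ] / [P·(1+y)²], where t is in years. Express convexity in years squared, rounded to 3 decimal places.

10.296

With y = 0.0485:
  t   CF        PV=CF/(1+0.0485)^t    t·PV        t(t+1)·PV
  1        45.00        42.9185        42.9185          85.8369
  2        45.00        40.9332        81.8664         245.5992
  3     1,045.00       906.5901     2,719.7704      10,879.0815
  Σ                    990.4418     2,844.5552      11,210.5176
P = 990.4418.
Convexity = Σ t(t+1)·PV / [P·(1+y)²] = 11,210.5176 / (990.4418 × 1.099352) = 10.29579.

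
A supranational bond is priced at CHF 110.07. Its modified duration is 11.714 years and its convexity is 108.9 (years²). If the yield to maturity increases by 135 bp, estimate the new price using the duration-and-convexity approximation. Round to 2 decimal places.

Duration effect: -D_mod·Δy = -11.714 × (+0.0135) = -0.158139
Convexity effect: ½·C·(Δy)² = 0.5 × 108.9 × (0.0135)² = +0.0099235125
ΔP/P ≈ -0.158139 + 0.0099235125 = -0.1482154875
New price ≈ 110.07 × (1 - 0.1482154875) = 93.755921290875.

CHF 93.76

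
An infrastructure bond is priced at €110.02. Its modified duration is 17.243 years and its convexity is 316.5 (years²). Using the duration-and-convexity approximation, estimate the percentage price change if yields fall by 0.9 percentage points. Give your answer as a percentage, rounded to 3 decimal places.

+16.801%

Duration effect: -D_mod·Δy = -17.243 × (-0.009) = +0.155187
Convexity effect: ½·C·(Δy)² = 0.5 × 316.5 × (-0.009)² = +0.01281825
ΔP/P ≈ +0.155187 + 0.01281825 = +0.16800525
= +16.800525%.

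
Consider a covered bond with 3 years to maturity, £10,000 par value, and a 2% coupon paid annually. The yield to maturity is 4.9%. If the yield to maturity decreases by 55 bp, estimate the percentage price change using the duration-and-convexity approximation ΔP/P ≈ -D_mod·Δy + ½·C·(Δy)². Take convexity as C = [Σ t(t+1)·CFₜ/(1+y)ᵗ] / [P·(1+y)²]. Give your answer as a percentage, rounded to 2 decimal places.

With y = 0.049:
  t   CF        PV=CF/(1+0.049)^t    t·PV        t(t+1)·PV
  1       200.00       190.6578       190.6578         381.3155
  2       200.00       181.7519       363.5038       1,090.5115
  3    10,200.00     8,836.3662    26,509.0987     106,036.3947
  Σ                  9,208.7759    27,063.2603     107,508.2218
P = 9,208.7759; D_Mac = 2.93886 yrs; D_mod = 2.80158 yrs; C = 10.60935.
Duration effect: -2.80158 × (-0.0055) = +0.015409
Convexity effect: 0.5 × 10.60935 × (-0.0055)² = +0.0001605
ΔP/P ≈ +0.015409 + 0.0001605 = +0.015569 = +1.5569%.

+1.56%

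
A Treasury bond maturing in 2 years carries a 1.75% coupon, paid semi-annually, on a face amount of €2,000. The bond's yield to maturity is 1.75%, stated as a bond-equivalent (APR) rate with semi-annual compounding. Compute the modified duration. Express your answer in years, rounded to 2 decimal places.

Periodic yield y = 0.00875. First find Macaulay duration:
  t   CF        PV=CF/(1+0.00875)^t    t·PV
  1        17.50        17.3482        17.3482
  2        17.50        17.1977        34.3954
  3        17.50        17.0485        51.1456
  4     2,017.50     1,948.4055     7,793.6221
  Σ                  2,000.0000     7,896.5114
P = 2,000.0000; Macaulay duration = 7,896.5114 / 2,000.0000 = 3.94826 half-year periods = 1.97413 years.
Modified duration = D_Mac / (1 + y) = 1.97413 / 1.00875 = 1.95700 years.

1.96 years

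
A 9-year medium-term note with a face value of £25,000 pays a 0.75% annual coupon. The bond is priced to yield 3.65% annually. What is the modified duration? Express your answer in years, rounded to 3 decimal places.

Periodic yield y = 0.0365. First find Macaulay duration:
  t   CF        PV=CF/(1+0.0365)^t    t·PV
  1       187.50       180.8973       180.8973
  2       187.50       174.5270       349.0540
  3       187.50       168.3811       505.1433
  4       187.50       162.4516       649.8065
  5       187.50       156.7309       783.6547
  6       187.50       151.2117       907.2703
  7       187.50       145.8868     1,021.2079
  8       187.50       140.7495     1,125.9959
  9    25,187.50    18,241.5318   164,173.7866
  Σ                 19,522.3678   169,696.8164
P = 19,522.3678; Macaulay duration = 169,696.8164 / 19,522.3678 = 8.69243 years.
Modified duration = D_Mac / (1 + y) = 8.69243 / 1.0365 = 8.38633 years.

8.386 years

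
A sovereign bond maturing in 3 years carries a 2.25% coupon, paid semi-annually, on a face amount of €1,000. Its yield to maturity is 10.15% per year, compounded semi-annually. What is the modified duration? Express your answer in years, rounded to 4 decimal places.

2.7655 years

Periodic yield y = 0.05075. First find Macaulay duration:
  t   CF        PV=CF/(1+0.05075)^t    t·PV
  1        11.25        10.7066        10.7066
  2        11.25        10.1895        20.3790
  3        11.25         9.6974        29.0921
  4        11.25         9.2290        36.9160
  5        11.25         8.7833        43.9163
  6     1,011.25       751.3843     4,508.3061
  Σ                    799.9901     4,649.3162
P = 799.9901; Macaulay duration = 4,649.3162 / 799.9901 = 5.81172 half-year periods = 2.90586 years.
Modified duration = D_Mac / (1 + y) = 2.90586 / 1.05075 = 2.76551 years.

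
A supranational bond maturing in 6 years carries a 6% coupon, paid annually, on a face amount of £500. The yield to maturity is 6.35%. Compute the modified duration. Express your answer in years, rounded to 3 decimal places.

Periodic yield y = 0.0635. First find Macaulay duration:
  t   CF        PV=CF/(1+0.0635)^t    t·PV
  1        30.00        28.2087        28.2087
  2        30.00        26.5244        53.0489
  3        30.00        24.9407        74.8221
  4        30.00        23.4515        93.8061
  5        30.00        22.0513       110.2564
  6       530.00       366.3118     2,197.8708
  Σ                    491.4885     2,558.0131
P = 491.4885; Macaulay duration = 2,558.0131 / 491.4885 = 5.20462 years.
Modified duration = D_Mac / (1 + y) = 5.20462 / 1.0635 = 4.89386 years.

4.894 years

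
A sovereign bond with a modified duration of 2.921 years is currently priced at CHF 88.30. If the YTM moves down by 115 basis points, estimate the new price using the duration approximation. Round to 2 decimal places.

CHF 91.27

Duration approximation: ΔP/P ≈ -D_mod · Δy = -2.921 × (-0.0115) = +0.0335915.
New price ≈ 88.30 × (1 + 0.0335915) = 91.26612945.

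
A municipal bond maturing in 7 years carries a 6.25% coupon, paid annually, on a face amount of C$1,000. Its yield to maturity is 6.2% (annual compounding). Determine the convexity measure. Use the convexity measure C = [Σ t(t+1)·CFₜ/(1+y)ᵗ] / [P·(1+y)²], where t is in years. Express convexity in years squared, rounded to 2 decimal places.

With y = 0.062:
  t   CF        PV=CF/(1+0.062)^t    t·PV        t(t+1)·PV
  1        62.50        58.8512        58.8512         117.7024
  2        62.50        55.4155       110.8309         332.4928
  3        62.50        52.1803       156.5409         626.1634
  4        62.50        49.1340       196.5359         982.6796
  5        62.50        46.2655       231.3276       1,387.9656
  6        62.50        43.5645       261.3871       1,829.7098
  7     1,062.50       697.3605     4,881.5232      39,052.1859
  Σ                  1,002.7715     5,896.9969      44,328.8996
P = 1,002.7715.
Convexity = Σ t(t+1)·PV / [P·(1+y)²] = 44,328.8996 / (1,002.7715 × 1.127844) = 39.19548.

39.20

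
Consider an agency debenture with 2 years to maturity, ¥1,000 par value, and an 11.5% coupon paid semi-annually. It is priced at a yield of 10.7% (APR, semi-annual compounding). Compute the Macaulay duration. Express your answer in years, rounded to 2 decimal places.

1.84 years

Periodic yield y = 0.0535. Discount each cash flow and weight by its period:
  t   CF        PV=CF/(1+0.0535)^t    t·PV
  1        57.50        54.5800        54.5800
  2        57.50        51.8082       103.6165
  3        57.50        49.1772       147.5317
  4     1,057.50       858.5038     3,434.0152
  Σ                  1,014.0692     3,739.7433
Price P = Σ PV = 1,014.0692.
Macaulay duration = Σ(t·PV) / P = 3,739.7433 / 1,014.0692 = 3.68786 half-year periods.
In years: 3.68786 / 2 = 1.84393 years.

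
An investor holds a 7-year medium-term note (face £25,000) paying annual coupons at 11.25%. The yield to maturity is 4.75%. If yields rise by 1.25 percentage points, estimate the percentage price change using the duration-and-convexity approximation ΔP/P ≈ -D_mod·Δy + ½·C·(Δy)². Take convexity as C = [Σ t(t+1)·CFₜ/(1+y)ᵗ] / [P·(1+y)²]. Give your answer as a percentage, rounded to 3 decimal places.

With y = 0.0475:
  t   CF        PV=CF/(1+0.0475)^t    t·PV        t(t+1)·PV
  1     2,812.50     2,684.9642     2,684.9642       5,369.9284
  2     2,812.50     2,563.2116     5,126.4233      15,379.2699
  3     2,812.50     2,446.9801     7,340.9403      29,363.7611
  4     2,812.50     2,336.0192     9,344.0767      46,720.3836
  5     2,812.50     2,230.0899    11,150.4496      66,902.6973
  6     2,812.50     2,128.9641    12,773.7847      89,416.4928
  7    27,812.50    20,098.4149   140,688.9042   1,125,511.2332
  Σ                 34,488.6440   189,109.5429   1,378,663.7664
P = 34,488.6440; D_Mac = 5.48324 yrs; D_mod = 5.23460 yrs; C = 36.43126.
Duration effect: -5.23460 × (+0.0125) = -0.065432
Convexity effect: 0.5 × 36.43126 × (0.0125)² = +0.0028462
ΔP/P ≈ -0.065432 + 0.0028462 = -0.062586 = -6.2586%.

-6.259%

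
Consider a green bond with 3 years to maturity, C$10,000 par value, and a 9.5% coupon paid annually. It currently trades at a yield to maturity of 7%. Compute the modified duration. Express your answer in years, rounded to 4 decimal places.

Periodic yield y = 0.07. First find Macaulay duration:
  t   CF        PV=CF/(1+0.07)^t    t·PV
  1       950.00       887.8505       887.8505
  2       950.00       829.7668     1,659.5336
  3    10,950.00     8,938.4618    26,815.3853
  Σ                 10,656.0790    29,362.7693
P = 10,656.0790; Macaulay duration = 29,362.7693 / 10,656.0790 = 2.75549 years.
Modified duration = D_Mac / (1 + y) = 2.75549 / 1.07 = 2.57523 years.

2.5752 years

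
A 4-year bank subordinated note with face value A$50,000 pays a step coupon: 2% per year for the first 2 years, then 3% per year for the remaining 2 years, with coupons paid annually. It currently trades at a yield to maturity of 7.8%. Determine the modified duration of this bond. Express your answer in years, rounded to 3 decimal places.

Periodic yield y = 0.078. First find Macaulay duration:
  t   CF        PV=CF/(1+0.078)^t    t·PV
  1     1,000.00       927.6438       927.6438
  2     1,000.00       860.5230     1,721.0460
  3     1,500.00     1,197.3882     3,592.1646
  4    51,500.00    38,135.7407   152,542.9627
  Σ                 41,121.2957   158,783.8171
P = 41,121.2957; Macaulay duration = 158,783.8171 / 41,121.2957 = 3.86135 years.
Modified duration = D_Mac / (1 + y) = 3.86135 / 1.078 = 3.58196 years.

3.582 years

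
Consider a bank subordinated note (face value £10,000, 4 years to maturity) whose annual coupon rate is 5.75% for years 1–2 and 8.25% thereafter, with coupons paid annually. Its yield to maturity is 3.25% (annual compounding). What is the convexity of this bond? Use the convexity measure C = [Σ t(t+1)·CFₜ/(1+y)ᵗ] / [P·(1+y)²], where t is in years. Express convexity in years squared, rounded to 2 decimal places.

16.82

With y = 0.0325:
  t   CF        PV=CF/(1+0.0325)^t    t·PV        t(t+1)·PV
  1       575.00       556.9007       556.9007       1,113.8015
  2       575.00       539.3712     1,078.7423       3,236.2270
  3       825.00       749.5209     2,248.5628       8,994.2512
  4    10,825.00     9,525.0588    38,100.2351     190,501.1753
  Σ                 11,370.8516    41,984.4409     203,845.4549
P = 11,370.8516.
Convexity = Σ t(t+1)·PV / [P·(1+y)²] = 203,845.4549 / (11,370.8516 × 1.066056) = 16.81620.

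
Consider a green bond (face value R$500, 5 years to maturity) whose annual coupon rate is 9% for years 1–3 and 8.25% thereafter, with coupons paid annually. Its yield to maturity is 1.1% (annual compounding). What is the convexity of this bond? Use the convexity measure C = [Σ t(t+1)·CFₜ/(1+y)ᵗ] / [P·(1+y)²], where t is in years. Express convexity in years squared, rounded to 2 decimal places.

With y = 0.011:
  t   CF        PV=CF/(1+0.011)^t    t·PV        t(t+1)·PV
  1        45.00        44.5104        44.5104          89.0208
  2        45.00        44.0261        88.0522         264.1566
  3        45.00        43.5471       130.6412         522.5650
  4        41.25        39.4838       157.9353         789.6767
  5       541.25       512.4389     2,562.1947      15,373.1685
  Σ                    684.0063     2,983.3339      17,038.5875
P = 684.0063.
Convexity = Σ t(t+1)·PV / [P·(1+y)²] = 17,038.5875 / (684.0063 × 1.022121) = 24.37088.

24.37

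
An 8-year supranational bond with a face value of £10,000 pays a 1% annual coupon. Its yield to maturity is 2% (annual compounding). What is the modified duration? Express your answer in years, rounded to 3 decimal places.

7.564 years

Periodic yield y = 0.02. First find Macaulay duration:
  t   CF        PV=CF/(1+0.02)^t    t·PV
  1       100.00        98.0392        98.0392
  2       100.00        96.1169       192.2338
  3       100.00        94.2322       282.6967
  4       100.00        92.3845       369.5382
  5       100.00        90.5731       452.8654
  6       100.00        88.7971       532.7828
  7       100.00        87.0560       609.3921
  8    10,100.00     8,620.2527    68,962.0220
  Σ                  9,267.4519    71,499.5702
P = 9,267.4519; Macaulay duration = 71,499.5702 / 9,267.4519 = 7.71513 years.
Modified duration = D_Mac / (1 + y) = 7.71513 / 1.02 = 7.56385 years.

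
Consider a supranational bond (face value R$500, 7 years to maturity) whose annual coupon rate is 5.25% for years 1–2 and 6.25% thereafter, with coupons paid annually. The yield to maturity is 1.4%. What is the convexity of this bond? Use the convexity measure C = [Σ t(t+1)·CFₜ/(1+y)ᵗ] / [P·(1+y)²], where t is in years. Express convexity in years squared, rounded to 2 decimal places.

With y = 0.014:
  t   CF        PV=CF/(1+0.014)^t    t·PV        t(t+1)·PV
  1        26.25        25.8876        25.8876          51.7751
  2        26.25        25.5302        51.0603         153.1809
  3        31.25        29.9734        89.9202         359.6809
  4        31.25        29.5596       118.2383         591.1915
  5        31.25        29.1515       145.7573         874.5437
  6        31.25        28.7490       172.4938       1,207.4567
  7       531.25       481.9847     3,373.8929      26,991.1436
  Σ                    650.8358     3,977.2505      30,228.9725
P = 650.8358.
Convexity = Σ t(t+1)·PV / [P·(1+y)²] = 30,228.9725 / (650.8358 × 1.028196) = 45.17270.

45.17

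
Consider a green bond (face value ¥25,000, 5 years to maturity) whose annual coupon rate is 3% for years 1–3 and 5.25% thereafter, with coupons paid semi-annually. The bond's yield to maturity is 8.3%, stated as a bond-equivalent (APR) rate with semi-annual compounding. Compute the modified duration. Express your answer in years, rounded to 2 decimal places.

4.43 years

Periodic yield y = 0.0415. First find Macaulay duration:
  t   CF        PV=CF/(1+0.0415)^t    t·PV
  1       375.00       360.0576       360.0576
  2       375.00       345.7106       691.4212
  3       375.00       331.9353       995.8059
  4       375.00       318.7089     1,274.8355
  5       375.00       306.0095     1,530.0475
  6       375.00       293.8161     1,762.8967
  7       656.25       493.6901     3,455.8305
  8       656.25       474.0183     3,792.1465
  9       656.25       455.1304     4,096.1736
  10   25,656.25    17,084.4277   170,844.2773
  Σ                 20,463.5046   188,803.4924
P = 20,463.5046; Macaulay duration = 188,803.4924 / 20,463.5046 = 9.22635 half-year periods = 4.61318 years.
Modified duration = D_Mac / (1 + y) = 4.61318 / 1.0415 = 4.42936 years.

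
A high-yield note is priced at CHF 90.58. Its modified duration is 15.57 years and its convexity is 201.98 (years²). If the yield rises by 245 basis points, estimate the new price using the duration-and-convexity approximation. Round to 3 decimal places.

CHF 61.518

Duration effect: -D_mod·Δy = -15.57 × (+0.0245) = -0.381465
Convexity effect: ½·C·(Δy)² = 0.5 × 201.98 × (0.0245)² = +0.0606192475
ΔP/P ≈ -0.381465 + 0.0606192475 = -0.3208457525
New price ≈ 90.58 × (1 - 0.3208457525) = 61.51779173855.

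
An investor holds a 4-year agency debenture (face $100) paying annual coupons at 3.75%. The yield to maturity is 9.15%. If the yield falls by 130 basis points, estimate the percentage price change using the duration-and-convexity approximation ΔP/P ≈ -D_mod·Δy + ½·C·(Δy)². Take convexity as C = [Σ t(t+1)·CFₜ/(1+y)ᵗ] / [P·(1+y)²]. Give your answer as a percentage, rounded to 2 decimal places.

+4.61%

With y = 0.0915:
  t   CF        PV=CF/(1+0.0915)^t    t·PV        t(t+1)·PV
  1         3.75         3.4356         3.4356           6.8713
  2         3.75         3.1476         6.2953          18.8858
  3         3.75         2.8838         8.6513          34.6052
  4       103.75        73.0959       292.3837       1,461.9184
  Σ                     82.5630       310.7659       1,522.2807
P = 82.5630; D_Mac = 3.76399 yrs; D_mod = 3.44845 yrs; C = 15.47612.
Duration effect: -3.44845 × (-0.013) = +0.044830
Convexity effect: 0.5 × 15.47612 × (-0.013)² = +0.0013077
ΔP/P ≈ +0.044830 + 0.0013077 = +0.046138 = +4.6138%.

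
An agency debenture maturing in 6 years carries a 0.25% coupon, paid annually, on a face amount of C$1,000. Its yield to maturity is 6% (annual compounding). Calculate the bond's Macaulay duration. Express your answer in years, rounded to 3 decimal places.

Periodic yield y = 0.06. Discount each cash flow and weight by its year:
  t   CF        PV=CF/(1+0.06)^t    t·PV
  1         2.50         2.3585         2.3585
  2         2.50         2.2250         4.4500
  3         2.50         2.0990         6.2971
  4         2.50         1.9802         7.9209
  5         2.50         1.8681         9.3407
  6     1,002.50       706.7229     4,240.3377
  Σ                    717.2539     4,270.7049
Price P = Σ PV = 717.2539.
Macaulay duration = Σ(t·PV) / P = 4,270.7049 / 717.2539 = 5.95424 years.

5.954 years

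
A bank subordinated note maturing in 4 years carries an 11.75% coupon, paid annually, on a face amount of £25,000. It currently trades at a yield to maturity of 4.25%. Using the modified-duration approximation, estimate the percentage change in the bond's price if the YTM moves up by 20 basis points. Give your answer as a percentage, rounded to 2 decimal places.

-0.67%

Periodic yield y = 0.0425. Modified duration first:
  t   CF        PV=CF/(1+0.0425)^t    t·PV
  1     2,937.50     2,817.7458     2,817.7458
  2     2,937.50     2,702.8737     5,405.7473
  3     2,937.50     2,592.6846     7,778.0537
  4    27,937.50    23,652.8396    94,611.3582
  Σ                 31,766.1436   110,612.9051
P = 31,766.1436; D_Mac = 3.48210 yrs; D_mod = 3.48210/(1+0.0425) = 3.34014 yrs.
ΔP/P ≈ -D_mod · Δy = -3.34014 × (+0.002) = -0.006680 = -0.6680%.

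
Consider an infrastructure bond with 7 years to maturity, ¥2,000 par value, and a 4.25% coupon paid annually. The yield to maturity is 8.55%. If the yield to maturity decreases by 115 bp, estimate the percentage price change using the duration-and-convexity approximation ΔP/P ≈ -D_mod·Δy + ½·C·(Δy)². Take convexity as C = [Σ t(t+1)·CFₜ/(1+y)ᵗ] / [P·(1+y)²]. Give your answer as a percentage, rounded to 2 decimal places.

+6.69%

With y = 0.0855:
  t   CF        PV=CF/(1+0.0855)^t    t·PV        t(t+1)·PV
  1        85.00        78.3049        78.3049         156.6099
  2        85.00        72.1372       144.2744         432.8232
  3        85.00        66.4553       199.3658         797.4633
  4        85.00        61.2209       244.8835       1,224.4177
  5        85.00        56.3988       281.9940       1,691.9637
  6        85.00        51.9565       311.7391       2,182.1734
  7     2,085.00     1,174.0789     8,218.5520      65,748.4156
  Σ                  1,560.5524     9,479.1136      72,233.8667
P = 1,560.5524; D_Mac = 6.07420 yrs; D_mod = 5.59577 yrs; C = 39.28284.
Duration effect: -5.59577 × (-0.0115) = +0.064351
Convexity effect: 0.5 × 39.28284 × (-0.0115)² = +0.0025976
ΔP/P ≈ +0.064351 + 0.0025976 = +0.066949 = +6.6949%.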